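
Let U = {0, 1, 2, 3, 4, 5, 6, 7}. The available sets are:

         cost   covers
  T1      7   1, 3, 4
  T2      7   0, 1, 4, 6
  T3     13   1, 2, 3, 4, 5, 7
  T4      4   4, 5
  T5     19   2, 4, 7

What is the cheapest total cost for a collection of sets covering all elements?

20

T2, T3 cover every element at cost 7 + 13 = 20.
Any cover uses at least 2 sets; among all covering selections none totals below 20.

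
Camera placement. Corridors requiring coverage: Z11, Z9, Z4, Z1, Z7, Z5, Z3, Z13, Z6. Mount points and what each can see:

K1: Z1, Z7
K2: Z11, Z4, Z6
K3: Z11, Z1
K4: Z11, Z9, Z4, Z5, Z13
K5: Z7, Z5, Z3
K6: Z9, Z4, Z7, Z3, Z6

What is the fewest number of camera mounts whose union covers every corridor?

K1, K4, K6 together cover {Z11, Z9, Z4, Z1, Z7, Z5, Z3, Z13, Z6} — every corridor.
No 2 of the 6 camera mounts cover everything (all 15 pairs fall short), so 3 is minimum.

3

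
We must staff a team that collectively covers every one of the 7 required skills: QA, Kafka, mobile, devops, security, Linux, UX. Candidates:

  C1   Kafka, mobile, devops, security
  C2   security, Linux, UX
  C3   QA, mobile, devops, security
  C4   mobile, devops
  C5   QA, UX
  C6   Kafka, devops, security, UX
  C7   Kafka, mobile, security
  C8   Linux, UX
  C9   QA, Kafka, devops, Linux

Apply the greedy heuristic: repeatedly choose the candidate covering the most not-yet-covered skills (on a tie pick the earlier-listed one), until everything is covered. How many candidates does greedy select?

3

Pick 1: C1 covers 4 new skills (Kafka, mobile, devops, security).
Pick 2: C2 covers 2 new skills (Linux, UX).
Pick 3: C3 covers 1 new skills (QA).
Greedy uses 3 candidates.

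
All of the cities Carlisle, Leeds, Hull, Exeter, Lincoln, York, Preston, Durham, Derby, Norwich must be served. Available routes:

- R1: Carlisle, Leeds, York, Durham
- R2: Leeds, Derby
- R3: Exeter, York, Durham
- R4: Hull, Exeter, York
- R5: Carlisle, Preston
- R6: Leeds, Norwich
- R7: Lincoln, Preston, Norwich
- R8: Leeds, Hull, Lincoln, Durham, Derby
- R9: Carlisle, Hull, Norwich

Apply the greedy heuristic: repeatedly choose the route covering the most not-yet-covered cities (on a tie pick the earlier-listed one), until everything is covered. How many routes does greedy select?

4

Pick 1: R8 covers 5 new cities (Leeds, Hull, Lincoln, Durham, Derby).
Pick 2: R1 covers 2 new cities (Carlisle, York).
Pick 3: R7 covers 2 new cities (Preston, Norwich).
Pick 4: R3 covers 1 new cities (Exeter).
Greedy uses 4 routes.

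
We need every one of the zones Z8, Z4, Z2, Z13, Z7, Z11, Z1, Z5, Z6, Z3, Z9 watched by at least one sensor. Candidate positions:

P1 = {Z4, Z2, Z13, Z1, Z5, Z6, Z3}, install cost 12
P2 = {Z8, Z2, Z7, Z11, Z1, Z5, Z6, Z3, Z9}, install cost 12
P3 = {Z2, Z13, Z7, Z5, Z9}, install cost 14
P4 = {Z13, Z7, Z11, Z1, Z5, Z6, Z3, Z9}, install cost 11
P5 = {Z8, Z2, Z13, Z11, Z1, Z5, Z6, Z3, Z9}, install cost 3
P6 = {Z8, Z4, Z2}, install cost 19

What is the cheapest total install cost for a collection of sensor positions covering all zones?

P1, P2 cover every zone at install cost 12 + 12 = 24.
Any cover uses at least 2 sensor positions; among all covering selections none totals below 24.

24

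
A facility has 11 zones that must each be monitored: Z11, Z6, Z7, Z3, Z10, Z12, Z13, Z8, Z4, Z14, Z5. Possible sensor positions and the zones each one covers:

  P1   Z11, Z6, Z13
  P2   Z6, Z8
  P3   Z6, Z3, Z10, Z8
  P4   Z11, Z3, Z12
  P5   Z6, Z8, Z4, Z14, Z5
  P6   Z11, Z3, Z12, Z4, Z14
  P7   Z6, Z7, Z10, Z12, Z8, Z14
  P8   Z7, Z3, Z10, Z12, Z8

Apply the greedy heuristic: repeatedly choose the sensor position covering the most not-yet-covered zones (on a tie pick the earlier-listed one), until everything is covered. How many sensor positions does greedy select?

Pick 1: P7 covers 6 new zones (Z6, Z7, Z10, Z12, Z8, Z14).
Pick 2: P6 covers 3 new zones (Z11, Z3, Z4).
Pick 3: P1 covers 1 new zones (Z13).
Pick 4: P5 covers 1 new zones (Z5).
Greedy uses 4 sensor positions. (The true minimum is 3.)

4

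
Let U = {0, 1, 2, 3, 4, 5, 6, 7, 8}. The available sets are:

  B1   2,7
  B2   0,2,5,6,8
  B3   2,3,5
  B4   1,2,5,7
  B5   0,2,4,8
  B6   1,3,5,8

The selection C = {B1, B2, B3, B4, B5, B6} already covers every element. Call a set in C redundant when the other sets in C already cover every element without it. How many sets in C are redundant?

Drop B1: the rest still cover every element — redundant.
Drop B2: 6 uncovered — not redundant.
Drop B3: the rest still cover every element — redundant.
Drop B4: the rest still cover every element — redundant.
Drop B5: 4 uncovered — not redundant.
Drop B6: the rest still cover every element — redundant.
4 redundant: B1, B3, B4, B6.

4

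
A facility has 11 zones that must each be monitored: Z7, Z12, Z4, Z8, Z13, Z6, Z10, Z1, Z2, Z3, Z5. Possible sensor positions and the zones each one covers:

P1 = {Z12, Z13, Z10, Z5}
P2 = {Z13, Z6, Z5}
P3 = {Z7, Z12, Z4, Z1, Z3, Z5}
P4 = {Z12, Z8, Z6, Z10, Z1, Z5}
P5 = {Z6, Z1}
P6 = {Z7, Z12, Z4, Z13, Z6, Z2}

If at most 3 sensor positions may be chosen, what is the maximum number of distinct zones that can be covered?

Choosing P3, P4, P6 covers {Z7, Z12, Z4, Z8, Z13, Z6, Z10, Z1, Z2, Z3, Z5} — 11 zones.
That is all 11 zones.

11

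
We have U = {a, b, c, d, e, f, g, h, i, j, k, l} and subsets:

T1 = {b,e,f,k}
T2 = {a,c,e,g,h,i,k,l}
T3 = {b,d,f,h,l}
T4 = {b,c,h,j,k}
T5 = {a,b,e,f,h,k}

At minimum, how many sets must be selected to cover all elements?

T2, T3, T4 together cover {a, b, c, d, e, f, g, h, i, j, k, l} — every element.
No 2 of the 5 sets cover everything (all 10 pairs fall short), so 3 is minimum.

3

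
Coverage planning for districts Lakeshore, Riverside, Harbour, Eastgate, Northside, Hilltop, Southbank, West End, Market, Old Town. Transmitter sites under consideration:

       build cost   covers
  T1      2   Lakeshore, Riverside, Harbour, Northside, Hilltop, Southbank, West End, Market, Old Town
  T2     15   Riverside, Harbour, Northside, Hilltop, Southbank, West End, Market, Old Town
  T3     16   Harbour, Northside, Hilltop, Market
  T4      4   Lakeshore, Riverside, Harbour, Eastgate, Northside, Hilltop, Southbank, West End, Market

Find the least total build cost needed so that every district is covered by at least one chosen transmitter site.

6

T1, T4 cover every district at build cost 2 + 4 = 6.
Any cover uses at least 2 transmitter sites; among all covering selections none totals below 6.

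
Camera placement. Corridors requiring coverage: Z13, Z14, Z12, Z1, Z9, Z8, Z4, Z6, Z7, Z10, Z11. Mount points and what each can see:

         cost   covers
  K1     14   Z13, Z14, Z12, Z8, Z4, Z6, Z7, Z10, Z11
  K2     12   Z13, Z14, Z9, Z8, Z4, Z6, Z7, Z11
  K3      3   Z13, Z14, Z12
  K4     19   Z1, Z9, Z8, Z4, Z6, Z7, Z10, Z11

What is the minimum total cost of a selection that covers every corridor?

K3, K4 cover every corridor at cost 3 + 19 = 22.
Any cover uses at least 2 camera mounts; among all covering selections none totals below 22.
Greedy by coverage-per-cost would pick K3, K2, K4 for 34 — worse than the optimum 22.

22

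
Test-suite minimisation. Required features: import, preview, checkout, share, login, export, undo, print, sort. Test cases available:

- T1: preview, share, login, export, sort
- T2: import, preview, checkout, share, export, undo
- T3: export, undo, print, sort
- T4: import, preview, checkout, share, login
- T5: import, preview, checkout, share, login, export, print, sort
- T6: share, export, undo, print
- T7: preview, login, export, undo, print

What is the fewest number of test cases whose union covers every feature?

T2, T5 together cover {import, preview, checkout, share, login, export, undo, print, sort} — every feature.
No single test case contains all 9 features, so 2 is optimal.

2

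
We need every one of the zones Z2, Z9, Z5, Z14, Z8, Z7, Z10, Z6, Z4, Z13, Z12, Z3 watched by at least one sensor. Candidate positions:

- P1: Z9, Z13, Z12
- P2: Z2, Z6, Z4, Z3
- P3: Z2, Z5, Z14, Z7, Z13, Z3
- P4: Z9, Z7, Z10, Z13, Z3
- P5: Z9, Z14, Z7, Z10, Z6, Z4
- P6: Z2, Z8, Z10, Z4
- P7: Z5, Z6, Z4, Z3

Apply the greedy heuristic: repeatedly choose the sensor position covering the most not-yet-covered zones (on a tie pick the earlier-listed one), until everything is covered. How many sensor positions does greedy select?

Pick 1: P3 covers 6 new zones (Z2, Z5, Z14, Z7, Z13, Z3).
Pick 2: P5 covers 4 new zones (Z9, Z10, Z6, Z4).
Pick 3: P1 covers 1 new zones (Z12).
Pick 4: P6 covers 1 new zones (Z8).
Greedy uses 4 sensor positions.

4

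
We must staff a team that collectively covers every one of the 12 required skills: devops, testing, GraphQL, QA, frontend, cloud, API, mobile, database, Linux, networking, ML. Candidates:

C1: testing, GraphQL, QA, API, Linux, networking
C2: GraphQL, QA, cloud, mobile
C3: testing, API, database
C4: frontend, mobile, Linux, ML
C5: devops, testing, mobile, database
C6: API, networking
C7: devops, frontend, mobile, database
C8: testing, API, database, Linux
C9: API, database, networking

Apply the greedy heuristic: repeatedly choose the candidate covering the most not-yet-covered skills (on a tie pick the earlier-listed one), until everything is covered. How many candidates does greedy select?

Pick 1: C1 covers 6 new skills (testing, GraphQL, QA, API, Linux, networking).
Pick 2: C7 covers 4 new skills (devops, frontend, mobile, database).
Pick 3: C2 covers 1 new skills (cloud).
Pick 4: C4 covers 1 new skills (ML).
Greedy uses 4 candidates.

4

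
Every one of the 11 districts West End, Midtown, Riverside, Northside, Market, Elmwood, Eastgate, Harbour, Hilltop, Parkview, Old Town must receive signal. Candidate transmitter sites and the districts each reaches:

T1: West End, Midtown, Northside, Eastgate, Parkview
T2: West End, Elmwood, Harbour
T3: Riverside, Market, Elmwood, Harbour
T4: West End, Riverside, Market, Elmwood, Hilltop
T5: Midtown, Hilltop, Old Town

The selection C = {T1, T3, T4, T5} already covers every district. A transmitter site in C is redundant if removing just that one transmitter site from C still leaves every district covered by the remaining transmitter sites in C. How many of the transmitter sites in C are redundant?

Drop T1: Northside, Eastgate, Parkview uncovered — not redundant.
Drop T3: Harbour uncovered — not redundant.
Drop T4: the rest still cover every district — redundant.
Drop T5: Old Town uncovered — not redundant.
1 redundant: T4.

1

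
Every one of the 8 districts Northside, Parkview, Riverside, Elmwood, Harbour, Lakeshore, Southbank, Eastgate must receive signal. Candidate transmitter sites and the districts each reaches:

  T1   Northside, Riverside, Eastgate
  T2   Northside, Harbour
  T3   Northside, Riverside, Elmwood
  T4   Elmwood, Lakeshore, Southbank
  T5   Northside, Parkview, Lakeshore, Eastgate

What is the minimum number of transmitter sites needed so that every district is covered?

T1, T2, T4, T5 together cover {Northside, Parkview, Riverside, Elmwood, Harbour, Lakeshore, Southbank, Eastgate} — every district.
No 3 of the 5 transmitter sites cover everything (all 10 triples fall short), so 4 is minimum.

4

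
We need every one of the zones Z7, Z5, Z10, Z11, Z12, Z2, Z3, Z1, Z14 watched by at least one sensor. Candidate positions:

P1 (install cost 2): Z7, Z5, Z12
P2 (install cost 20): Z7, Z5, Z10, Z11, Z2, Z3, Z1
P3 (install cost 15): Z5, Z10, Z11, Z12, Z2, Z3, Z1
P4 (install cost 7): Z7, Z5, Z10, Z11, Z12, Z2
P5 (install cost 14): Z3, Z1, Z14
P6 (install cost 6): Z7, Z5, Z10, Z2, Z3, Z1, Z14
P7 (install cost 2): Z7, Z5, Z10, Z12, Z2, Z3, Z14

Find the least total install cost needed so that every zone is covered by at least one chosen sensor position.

P4, P6 cover every zone at install cost 7 + 6 = 13.
Any cover uses at least 2 sensor positions; among all covering selections none totals below 13.
Greedy by coverage-per-install cost would pick P7, P6, P4 for 15 — worse than the optimum 13.

13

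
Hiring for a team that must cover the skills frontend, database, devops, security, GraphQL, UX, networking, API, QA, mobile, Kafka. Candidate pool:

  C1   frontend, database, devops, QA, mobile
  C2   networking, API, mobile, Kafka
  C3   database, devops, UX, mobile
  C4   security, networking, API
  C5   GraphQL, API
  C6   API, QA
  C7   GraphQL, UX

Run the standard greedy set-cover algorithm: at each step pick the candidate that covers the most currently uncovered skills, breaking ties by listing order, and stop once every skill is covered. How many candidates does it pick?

4

Pick 1: C1 covers 5 new skills (frontend, database, devops, QA, mobile).
Pick 2: C2 covers 3 new skills (networking, API, Kafka).
Pick 3: C7 covers 2 new skills (GraphQL, UX).
Pick 4: C4 covers 1 new skills (security).
Greedy uses 4 candidates.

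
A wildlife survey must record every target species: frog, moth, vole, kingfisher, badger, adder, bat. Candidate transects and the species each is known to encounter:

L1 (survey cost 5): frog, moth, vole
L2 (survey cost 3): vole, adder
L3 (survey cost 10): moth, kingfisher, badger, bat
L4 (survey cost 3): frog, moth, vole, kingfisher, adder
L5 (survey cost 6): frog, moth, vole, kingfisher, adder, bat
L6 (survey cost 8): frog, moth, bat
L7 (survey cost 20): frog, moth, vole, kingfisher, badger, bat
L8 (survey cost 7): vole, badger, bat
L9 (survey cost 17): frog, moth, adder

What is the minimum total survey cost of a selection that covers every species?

10

L4, L8 cover every species at survey cost 3 + 7 = 10.
Any cover uses at least 2 transects; among all covering selections none totals below 10.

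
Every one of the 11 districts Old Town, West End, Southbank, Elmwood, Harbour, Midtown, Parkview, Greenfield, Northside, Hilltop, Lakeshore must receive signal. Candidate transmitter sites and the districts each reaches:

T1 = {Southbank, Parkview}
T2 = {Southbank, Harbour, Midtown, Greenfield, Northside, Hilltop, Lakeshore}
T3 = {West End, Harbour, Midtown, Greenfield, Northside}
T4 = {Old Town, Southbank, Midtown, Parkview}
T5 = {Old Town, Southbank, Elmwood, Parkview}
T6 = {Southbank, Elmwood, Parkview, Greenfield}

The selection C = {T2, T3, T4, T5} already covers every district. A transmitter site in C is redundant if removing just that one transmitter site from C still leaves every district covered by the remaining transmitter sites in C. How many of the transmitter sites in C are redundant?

Drop T2: Hilltop, Lakeshore uncovered — not redundant.
Drop T3: West End uncovered — not redundant.
Drop T4: the rest still cover every district — redundant.
Drop T5: Elmwood uncovered — not redundant.
1 redundant: T4.

1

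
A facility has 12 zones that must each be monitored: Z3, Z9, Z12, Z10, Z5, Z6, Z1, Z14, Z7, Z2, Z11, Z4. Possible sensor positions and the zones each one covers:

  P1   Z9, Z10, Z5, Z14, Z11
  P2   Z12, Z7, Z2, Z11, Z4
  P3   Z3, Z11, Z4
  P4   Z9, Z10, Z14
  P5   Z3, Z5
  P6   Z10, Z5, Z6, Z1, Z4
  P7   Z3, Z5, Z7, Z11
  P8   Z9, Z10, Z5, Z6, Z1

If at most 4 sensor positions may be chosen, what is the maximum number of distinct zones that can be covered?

Choosing P1, P2, P3, P6 covers {Z3, Z9, Z12, Z10, Z5, Z6, Z1, Z14, Z7, Z2, Z11, Z4} — 12 zones.
That is all 12 zones.

12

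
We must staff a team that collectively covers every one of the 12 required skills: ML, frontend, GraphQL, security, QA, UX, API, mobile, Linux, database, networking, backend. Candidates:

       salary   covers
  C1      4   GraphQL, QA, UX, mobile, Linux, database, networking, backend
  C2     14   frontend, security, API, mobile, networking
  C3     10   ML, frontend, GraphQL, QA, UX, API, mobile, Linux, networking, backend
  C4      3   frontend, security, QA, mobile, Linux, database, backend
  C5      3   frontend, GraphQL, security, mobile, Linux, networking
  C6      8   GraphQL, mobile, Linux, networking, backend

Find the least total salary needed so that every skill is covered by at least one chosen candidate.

13

C3, C4 cover every skill at salary 10 + 3 = 13.
Any cover uses at least 2 candidates; among all covering selections none totals below 13.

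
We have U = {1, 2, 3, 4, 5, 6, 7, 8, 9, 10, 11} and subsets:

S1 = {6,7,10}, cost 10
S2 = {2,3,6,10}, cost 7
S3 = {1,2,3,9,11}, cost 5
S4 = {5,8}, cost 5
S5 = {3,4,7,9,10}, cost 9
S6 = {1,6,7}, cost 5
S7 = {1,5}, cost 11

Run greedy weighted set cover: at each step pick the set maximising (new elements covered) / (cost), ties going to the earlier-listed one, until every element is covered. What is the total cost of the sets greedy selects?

24

Pick 1: S3 adds 5 new (1, 2, 3, 9, 11) at cost 5 (ratio 5/5).
Pick 2: S4 adds 2 new (5, 8) at cost 5 (ratio 2/5).
Pick 3: S6 adds 2 new (6, 7) at cost 5 (ratio 2/5).
Pick 4: S5 adds 2 new (4, 10) at cost 9 (ratio 2/9).
Greedy total cost: 5 + 5 + 5 + 9 = 24.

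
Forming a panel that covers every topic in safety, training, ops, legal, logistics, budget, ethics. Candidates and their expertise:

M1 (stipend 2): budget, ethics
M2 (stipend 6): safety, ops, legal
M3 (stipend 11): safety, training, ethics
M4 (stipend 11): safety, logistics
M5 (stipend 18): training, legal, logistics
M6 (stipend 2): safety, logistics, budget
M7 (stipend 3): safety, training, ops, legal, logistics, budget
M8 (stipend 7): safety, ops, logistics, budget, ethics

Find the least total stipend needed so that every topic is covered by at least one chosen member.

5

M1, M7 cover every topic at stipend 2 + 3 = 5.
Any cover uses at least 2 members; among all covering selections none totals below 5.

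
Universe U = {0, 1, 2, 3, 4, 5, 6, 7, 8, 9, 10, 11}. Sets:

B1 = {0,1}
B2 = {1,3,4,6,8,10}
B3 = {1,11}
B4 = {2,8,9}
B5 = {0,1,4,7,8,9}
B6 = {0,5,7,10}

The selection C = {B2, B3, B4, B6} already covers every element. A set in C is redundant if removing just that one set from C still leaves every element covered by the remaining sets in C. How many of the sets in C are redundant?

0

Drop B2: 3, 4, 6 uncovered — not redundant.
Drop B3: 11 uncovered — not redundant.
Drop B4: 2, 9 uncovered — not redundant.
Drop B6: 0, 5, 7 uncovered — not redundant.
None of the sets in C is redundant.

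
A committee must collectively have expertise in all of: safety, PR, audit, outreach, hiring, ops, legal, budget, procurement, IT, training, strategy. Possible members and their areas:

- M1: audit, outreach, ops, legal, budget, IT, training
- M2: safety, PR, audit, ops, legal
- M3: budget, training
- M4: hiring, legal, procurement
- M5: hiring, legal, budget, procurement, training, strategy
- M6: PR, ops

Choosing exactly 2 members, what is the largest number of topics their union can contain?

10

Choosing M1, M5 covers {audit, outreach, hiring, ops, legal, budget, procurement, IT, training, strategy} — 10 topics.
No choice of 2 members does better; here safety, PR are left uncovered.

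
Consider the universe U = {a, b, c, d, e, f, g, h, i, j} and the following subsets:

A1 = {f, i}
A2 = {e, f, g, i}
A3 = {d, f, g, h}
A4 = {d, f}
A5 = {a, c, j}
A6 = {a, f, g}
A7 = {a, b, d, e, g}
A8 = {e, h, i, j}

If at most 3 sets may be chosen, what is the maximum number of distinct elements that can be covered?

9

Choosing A1, A5, A7 covers {a, b, c, d, e, f, g, i, j} — 9 elements.
No choice of 3 sets does better; here h is left uncovered.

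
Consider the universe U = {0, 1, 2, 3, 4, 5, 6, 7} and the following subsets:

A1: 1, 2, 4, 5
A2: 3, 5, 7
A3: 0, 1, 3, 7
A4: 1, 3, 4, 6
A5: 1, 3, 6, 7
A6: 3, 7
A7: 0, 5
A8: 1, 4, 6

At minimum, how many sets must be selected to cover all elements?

A1, A3, A4 together cover {0, 1, 2, 3, 4, 5, 6, 7} — every element.
No 2 of the 8 sets cover everything (all 28 pairs fall short), so 3 is minimum.

3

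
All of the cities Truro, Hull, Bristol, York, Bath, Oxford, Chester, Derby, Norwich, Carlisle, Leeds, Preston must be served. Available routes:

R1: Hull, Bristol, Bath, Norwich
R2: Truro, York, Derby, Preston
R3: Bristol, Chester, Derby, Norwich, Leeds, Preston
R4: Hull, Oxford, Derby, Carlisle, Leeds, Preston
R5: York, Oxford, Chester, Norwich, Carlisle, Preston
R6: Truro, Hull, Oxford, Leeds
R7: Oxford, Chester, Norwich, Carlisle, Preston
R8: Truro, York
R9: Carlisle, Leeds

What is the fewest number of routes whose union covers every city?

4

R1, R2, R3, R4 together cover {Truro, Hull, Bristol, York, Bath, Oxford, Chester, Derby, Norwich, Carlisle, Leeds, Preston} — every city.
No 3 of the 9 routes cover everything (all 84 triples fall short), so 4 is minimum.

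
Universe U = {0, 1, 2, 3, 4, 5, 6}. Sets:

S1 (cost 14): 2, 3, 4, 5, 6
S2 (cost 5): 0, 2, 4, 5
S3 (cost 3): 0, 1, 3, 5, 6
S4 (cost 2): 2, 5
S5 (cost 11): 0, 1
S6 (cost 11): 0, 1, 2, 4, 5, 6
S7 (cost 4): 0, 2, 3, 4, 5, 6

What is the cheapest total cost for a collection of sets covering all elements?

S3, S7 cover every element at cost 3 + 4 = 7.
Any cover uses at least 2 sets; among all covering selections none totals below 7.

7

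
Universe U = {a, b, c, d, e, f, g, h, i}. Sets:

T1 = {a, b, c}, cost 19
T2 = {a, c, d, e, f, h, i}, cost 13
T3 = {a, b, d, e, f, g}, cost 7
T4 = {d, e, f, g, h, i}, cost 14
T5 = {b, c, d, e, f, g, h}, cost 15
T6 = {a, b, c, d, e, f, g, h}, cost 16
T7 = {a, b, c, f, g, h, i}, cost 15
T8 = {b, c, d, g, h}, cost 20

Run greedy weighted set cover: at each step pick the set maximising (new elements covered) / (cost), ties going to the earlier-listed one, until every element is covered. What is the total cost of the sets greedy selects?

20

Pick 1: T3 adds 6 new (a, b, d, e, f, g) at cost 7 (ratio 6/7).
Pick 2: T2 adds 3 new (c, h, i) at cost 13 (ratio 3/13).
Greedy total cost: 7 + 13 = 20.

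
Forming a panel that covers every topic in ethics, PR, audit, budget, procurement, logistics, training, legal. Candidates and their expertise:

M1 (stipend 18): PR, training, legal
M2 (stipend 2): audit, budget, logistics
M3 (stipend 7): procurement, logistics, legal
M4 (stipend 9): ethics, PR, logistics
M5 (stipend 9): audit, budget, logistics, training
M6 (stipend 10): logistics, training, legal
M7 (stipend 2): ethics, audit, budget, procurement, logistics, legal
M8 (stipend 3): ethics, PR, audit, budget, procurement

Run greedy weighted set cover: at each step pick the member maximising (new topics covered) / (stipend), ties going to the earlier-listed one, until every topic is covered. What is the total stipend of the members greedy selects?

14

Pick 1: M7 adds 6 new (ethics, audit, budget, procurement, logistics, legal) at stipend 2 (ratio 6/2).
Pick 2: M8 adds 1 new (PR) at stipend 3 (ratio 1/3).
Pick 3: M5 adds 1 new (training) at stipend 9 (ratio 1/9).
Greedy total stipend: 2 + 3 + 9 = 14. (The true optimum is 13, so greedy overshoots here.)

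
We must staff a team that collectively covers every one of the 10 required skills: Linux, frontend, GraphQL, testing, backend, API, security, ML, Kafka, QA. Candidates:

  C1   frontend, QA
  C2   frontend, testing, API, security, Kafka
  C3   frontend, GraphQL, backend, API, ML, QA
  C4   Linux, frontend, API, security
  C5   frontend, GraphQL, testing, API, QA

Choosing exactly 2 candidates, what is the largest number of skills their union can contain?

9

Choosing C2, C3 covers {frontend, GraphQL, testing, backend, API, security, ML, Kafka, QA} — 9 skills.
No choice of 2 candidates does better; here Linux is left uncovered.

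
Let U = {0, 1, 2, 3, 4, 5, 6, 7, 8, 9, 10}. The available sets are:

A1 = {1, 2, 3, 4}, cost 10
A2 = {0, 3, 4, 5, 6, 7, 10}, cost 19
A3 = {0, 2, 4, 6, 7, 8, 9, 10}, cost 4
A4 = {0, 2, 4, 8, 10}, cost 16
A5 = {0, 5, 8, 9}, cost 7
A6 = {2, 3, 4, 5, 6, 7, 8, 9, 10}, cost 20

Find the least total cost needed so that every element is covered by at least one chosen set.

21

A1, A3, A5 cover every element at cost 10 + 4 + 7 = 21.
Any cover uses at least 3 sets; among all covering selections none totals below 21.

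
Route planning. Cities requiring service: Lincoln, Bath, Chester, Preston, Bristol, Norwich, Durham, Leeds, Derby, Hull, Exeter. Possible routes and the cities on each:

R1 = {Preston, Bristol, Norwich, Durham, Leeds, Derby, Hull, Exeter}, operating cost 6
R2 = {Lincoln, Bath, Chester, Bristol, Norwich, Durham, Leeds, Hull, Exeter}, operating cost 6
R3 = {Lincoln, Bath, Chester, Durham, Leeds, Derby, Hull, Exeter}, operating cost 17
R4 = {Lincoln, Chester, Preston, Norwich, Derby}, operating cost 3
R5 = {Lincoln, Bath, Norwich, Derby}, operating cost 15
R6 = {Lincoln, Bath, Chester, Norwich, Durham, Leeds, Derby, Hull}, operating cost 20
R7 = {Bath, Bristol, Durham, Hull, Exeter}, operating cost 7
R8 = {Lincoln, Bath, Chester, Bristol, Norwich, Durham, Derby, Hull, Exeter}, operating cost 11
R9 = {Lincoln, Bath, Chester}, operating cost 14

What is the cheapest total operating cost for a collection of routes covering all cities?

R2, R4 cover every city at operating cost 6 + 3 = 9.
Any cover uses at least 2 routes; among all covering selections none totals below 9.

9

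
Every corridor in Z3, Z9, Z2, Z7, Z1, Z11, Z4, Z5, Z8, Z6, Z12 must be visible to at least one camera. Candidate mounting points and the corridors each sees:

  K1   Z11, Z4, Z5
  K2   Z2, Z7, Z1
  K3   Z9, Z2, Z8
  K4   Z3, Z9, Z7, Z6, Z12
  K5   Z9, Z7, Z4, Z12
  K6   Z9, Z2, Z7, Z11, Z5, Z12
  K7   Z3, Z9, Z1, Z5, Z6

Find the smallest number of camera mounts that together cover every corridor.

K1, K2, K3, K4 together cover {Z3, Z9, Z2, Z7, Z1, Z11, Z4, Z5, Z8, Z6, Z12} — every corridor.
No 3 of the 7 camera mounts cover everything (all 35 triples fall short), so 4 is minimum.

4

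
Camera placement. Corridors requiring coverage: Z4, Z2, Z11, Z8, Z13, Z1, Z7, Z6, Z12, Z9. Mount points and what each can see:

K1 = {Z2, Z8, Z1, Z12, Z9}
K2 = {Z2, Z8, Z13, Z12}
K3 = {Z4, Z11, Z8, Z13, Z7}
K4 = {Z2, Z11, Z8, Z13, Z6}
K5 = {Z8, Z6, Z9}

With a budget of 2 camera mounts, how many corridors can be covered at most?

Choosing K1, K3 covers {Z4, Z2, Z11, Z8, Z13, Z1, Z7, Z12, Z9} — 9 corridors.
No choice of 2 camera mounts does better; here Z6 is left uncovered.

9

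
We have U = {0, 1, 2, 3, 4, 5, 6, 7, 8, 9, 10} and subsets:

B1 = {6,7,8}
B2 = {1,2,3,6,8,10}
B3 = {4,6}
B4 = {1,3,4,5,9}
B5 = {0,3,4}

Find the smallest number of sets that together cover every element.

B1, B2, B4, B5 together cover {0, 1, 2, 3, 4, 5, 6, 7, 8, 9, 10} — every element.
No 3 of the 5 sets cover everything (all 10 triples fall short), so 4 is minimum.

4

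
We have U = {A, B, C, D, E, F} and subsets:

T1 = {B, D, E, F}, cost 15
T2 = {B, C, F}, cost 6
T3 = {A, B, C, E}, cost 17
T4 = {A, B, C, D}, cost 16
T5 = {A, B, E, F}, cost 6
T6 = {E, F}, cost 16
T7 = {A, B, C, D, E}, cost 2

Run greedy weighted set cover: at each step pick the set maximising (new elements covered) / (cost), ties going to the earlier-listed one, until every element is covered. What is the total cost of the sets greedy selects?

Pick 1: T7 adds 5 new (A, B, C, D, E) at cost 2 (ratio 5/2).
Pick 2: T2 adds 1 new (F) at cost 6 (ratio 1/6).
Greedy total cost: 2 + 6 = 8.

8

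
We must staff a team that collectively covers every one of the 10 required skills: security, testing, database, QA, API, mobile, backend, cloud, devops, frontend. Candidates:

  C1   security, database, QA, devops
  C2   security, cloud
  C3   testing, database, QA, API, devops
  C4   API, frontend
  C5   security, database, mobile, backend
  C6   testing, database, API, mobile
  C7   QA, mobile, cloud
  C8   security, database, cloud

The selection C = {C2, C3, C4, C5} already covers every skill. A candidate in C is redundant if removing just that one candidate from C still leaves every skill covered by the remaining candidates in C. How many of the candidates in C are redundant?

Drop C2: cloud uncovered — not redundant.
Drop C3: testing, QA, devops uncovered — not redundant.
Drop C4: frontend uncovered — not redundant.
Drop C5: mobile, backend uncovered — not redundant.
None of the candidates in C is redundant.

0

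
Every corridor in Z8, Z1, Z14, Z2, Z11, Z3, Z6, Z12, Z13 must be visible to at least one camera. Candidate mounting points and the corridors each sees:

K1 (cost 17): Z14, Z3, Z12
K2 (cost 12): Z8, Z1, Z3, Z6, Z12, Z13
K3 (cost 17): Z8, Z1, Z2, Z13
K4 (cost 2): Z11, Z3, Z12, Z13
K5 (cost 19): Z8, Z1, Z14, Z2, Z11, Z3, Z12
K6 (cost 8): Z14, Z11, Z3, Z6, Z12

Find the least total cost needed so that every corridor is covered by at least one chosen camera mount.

25

K3, K6 cover every corridor at cost 17 + 8 = 25.
Any cover uses at least 2 camera mounts; among all covering selections none totals below 25.
Greedy by coverage-per-cost would pick K4, K2, K6, K3 for 39 — worse than the optimum 25.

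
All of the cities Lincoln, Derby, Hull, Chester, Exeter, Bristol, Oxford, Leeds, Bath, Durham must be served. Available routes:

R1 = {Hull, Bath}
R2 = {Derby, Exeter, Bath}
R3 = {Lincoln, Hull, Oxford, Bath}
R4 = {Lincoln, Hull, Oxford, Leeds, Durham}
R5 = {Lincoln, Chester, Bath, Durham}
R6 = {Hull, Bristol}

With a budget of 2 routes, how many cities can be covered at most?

8

Choosing R2, R4 covers {Lincoln, Derby, Hull, Exeter, Oxford, Leeds, Bath, Durham} — 8 cities.
No choice of 2 routes does better; here Chester, Bristol are left uncovered.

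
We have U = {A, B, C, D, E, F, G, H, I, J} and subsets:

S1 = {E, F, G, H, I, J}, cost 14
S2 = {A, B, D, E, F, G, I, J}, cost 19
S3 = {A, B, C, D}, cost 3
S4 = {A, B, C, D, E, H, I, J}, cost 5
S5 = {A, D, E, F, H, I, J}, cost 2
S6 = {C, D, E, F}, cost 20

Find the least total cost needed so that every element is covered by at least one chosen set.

S1, S3 cover every element at cost 14 + 3 = 17.
Any cover uses at least 2 sets; among all covering selections none totals below 17.
Greedy by coverage-per-cost would pick S5, S3, S1 for 19 — worse than the optimum 17.

17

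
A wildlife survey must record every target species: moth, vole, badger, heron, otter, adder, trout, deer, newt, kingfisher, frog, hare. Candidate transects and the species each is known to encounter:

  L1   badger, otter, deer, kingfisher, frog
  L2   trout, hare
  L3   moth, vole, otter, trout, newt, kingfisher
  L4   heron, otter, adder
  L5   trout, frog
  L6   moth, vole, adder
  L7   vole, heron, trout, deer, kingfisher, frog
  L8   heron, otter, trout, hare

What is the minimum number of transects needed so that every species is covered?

4

L1, L2, L3, L4 together cover {moth, vole, badger, heron, otter, adder, trout, deer, newt, kingfisher, frog, hare} — every species.
No 3 of the 8 transects cover everything (all 56 triples fall short), so 4 is minimum.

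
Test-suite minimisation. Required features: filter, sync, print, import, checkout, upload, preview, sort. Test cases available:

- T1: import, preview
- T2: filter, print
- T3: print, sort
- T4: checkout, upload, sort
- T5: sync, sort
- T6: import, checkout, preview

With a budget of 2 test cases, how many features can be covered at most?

5

Choosing T1, T4 covers {import, checkout, upload, preview, sort} — 5 features.
No choice of 2 test cases does better; here filter, sync, print are left uncovered.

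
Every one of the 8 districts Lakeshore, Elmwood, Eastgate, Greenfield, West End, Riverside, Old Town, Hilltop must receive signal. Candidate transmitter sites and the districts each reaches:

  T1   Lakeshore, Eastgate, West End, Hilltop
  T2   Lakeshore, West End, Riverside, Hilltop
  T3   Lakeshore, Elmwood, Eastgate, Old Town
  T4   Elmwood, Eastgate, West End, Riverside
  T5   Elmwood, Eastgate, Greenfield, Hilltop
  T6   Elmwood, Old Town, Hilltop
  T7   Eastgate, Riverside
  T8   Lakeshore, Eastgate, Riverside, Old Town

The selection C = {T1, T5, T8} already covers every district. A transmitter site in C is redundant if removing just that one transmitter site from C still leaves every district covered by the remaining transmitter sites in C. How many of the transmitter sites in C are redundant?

0

Drop T1: West End uncovered — not redundant.
Drop T5: Elmwood, Greenfield uncovered — not redundant.
Drop T8: Riverside, Old Town uncovered — not redundant.
None of the transmitter sites in C is redundant.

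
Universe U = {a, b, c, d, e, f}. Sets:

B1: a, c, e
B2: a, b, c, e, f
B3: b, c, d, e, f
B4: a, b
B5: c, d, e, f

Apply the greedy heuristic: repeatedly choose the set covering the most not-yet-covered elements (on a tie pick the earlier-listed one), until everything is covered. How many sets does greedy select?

2

Pick 1: B2 covers 5 new elements (a, b, c, e, f).
Pick 2: B3 covers 1 new elements (d).
Greedy uses 2 sets.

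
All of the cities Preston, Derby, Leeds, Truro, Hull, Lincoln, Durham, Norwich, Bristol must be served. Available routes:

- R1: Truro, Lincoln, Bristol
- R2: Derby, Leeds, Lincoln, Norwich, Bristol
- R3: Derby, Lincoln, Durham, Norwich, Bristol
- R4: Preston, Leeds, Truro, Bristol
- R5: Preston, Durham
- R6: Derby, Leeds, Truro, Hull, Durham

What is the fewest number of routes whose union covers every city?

3

R2, R4, R6 together cover {Preston, Derby, Leeds, Truro, Hull, Lincoln, Durham, Norwich, Bristol} — every city.
No 2 of the 6 routes cover everything (all 15 pairs fall short), so 3 is minimum.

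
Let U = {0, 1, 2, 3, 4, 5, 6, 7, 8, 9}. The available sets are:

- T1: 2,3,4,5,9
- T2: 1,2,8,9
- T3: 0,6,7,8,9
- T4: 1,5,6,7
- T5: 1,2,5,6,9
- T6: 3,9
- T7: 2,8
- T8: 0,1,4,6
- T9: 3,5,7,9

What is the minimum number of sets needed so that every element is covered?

T1, T2, T3 together cover {0, 1, 2, 3, 4, 5, 6, 7, 8, 9} — every element.
No 2 of the 9 sets cover everything (all 36 pairs fall short), so 3 is minimum.

3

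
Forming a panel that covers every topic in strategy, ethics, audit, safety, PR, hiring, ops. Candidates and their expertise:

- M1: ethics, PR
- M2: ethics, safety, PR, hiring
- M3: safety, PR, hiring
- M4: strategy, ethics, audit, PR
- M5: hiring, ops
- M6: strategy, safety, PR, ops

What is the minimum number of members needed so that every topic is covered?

M2, M4, M5 together cover {strategy, ethics, audit, safety, PR, hiring, ops} — every topic.
No 2 of the 6 members cover everything (all 15 pairs fall short), so 3 is minimum.

3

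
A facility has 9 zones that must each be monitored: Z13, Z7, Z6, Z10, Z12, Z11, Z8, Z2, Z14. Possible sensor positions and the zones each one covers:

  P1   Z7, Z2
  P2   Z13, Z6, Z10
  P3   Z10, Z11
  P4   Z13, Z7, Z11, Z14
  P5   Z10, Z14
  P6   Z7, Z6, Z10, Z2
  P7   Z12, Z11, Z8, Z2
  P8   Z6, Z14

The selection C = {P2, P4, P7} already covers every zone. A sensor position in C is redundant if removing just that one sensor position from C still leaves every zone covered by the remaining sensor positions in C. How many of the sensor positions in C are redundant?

0

Drop P2: Z6, Z10 uncovered — not redundant.
Drop P4: Z7, Z14 uncovered — not redundant.
Drop P7: Z12, Z8, Z2 uncovered — not redundant.
None of the sensor positions in C is redundant.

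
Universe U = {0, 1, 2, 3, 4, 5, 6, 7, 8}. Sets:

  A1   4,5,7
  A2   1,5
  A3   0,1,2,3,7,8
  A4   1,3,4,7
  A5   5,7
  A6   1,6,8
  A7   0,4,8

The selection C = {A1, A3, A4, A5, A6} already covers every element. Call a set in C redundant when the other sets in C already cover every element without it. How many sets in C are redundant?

3

Drop A1: the rest still cover every element — redundant.
Drop A3: 0, 2 uncovered — not redundant.
Drop A4: the rest still cover every element — redundant.
Drop A5: the rest still cover every element — redundant.
Drop A6: 6 uncovered — not redundant.
3 redundant: A1, A4, A5.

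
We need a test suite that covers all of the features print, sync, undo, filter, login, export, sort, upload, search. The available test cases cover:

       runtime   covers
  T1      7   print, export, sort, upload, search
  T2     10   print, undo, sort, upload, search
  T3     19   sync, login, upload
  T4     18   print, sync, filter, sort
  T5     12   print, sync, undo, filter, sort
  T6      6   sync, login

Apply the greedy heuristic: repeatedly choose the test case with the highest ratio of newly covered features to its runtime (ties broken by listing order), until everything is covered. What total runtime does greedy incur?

25

Pick 1: T1 adds 5 new (print, export, sort, upload, search) at runtime 7 (ratio 5/7).
Pick 2: T6 adds 2 new (sync, login) at runtime 6 (ratio 2/6).
Pick 3: T5 adds 2 new (undo, filter) at runtime 12 (ratio 2/12).
Greedy total runtime: 7 + 6 + 12 = 25.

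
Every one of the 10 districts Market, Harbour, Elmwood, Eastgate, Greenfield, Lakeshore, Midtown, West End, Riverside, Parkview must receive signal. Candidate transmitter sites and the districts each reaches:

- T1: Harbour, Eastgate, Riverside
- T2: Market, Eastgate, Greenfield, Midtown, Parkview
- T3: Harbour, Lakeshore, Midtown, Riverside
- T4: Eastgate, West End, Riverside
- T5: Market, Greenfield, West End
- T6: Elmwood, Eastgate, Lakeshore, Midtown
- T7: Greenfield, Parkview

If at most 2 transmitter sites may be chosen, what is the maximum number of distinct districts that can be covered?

8

Choosing T2, T3 covers {Market, Harbour, Eastgate, Greenfield, Lakeshore, Midtown, Riverside, Parkview} — 8 districts.
No choice of 2 transmitter sites does better; here Elmwood, West End are left uncovered.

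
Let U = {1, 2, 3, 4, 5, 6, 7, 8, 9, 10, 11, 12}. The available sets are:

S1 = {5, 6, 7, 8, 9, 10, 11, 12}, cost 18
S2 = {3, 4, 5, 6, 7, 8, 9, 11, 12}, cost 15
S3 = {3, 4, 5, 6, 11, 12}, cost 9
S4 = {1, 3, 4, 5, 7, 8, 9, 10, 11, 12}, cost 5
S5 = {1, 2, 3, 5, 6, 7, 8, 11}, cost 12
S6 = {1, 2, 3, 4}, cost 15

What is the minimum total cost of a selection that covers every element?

17

S4, S5 cover every element at cost 5 + 12 = 17.
Any cover uses at least 2 sets; among all covering selections none totals below 17.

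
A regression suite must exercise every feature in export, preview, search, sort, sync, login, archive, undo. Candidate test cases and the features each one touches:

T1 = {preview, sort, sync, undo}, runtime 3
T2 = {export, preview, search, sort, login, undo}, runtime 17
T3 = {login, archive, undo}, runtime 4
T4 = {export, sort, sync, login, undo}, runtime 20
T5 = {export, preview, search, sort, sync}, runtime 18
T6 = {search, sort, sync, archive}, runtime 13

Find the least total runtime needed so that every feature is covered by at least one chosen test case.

22

T3, T5 cover every feature at runtime 4 + 18 = 22.
Any cover uses at least 2 test cases; among all covering selections none totals below 22.
Greedy by coverage-per-runtime would pick T1, T3, T2 for 24 — worse than the optimum 22.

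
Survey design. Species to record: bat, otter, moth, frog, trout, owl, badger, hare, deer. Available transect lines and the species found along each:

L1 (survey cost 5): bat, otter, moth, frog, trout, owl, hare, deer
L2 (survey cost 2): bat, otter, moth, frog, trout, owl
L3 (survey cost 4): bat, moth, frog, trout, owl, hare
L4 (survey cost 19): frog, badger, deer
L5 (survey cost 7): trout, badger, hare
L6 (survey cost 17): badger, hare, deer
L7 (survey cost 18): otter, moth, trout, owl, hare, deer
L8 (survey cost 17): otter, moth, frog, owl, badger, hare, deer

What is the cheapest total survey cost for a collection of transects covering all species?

12

L1, L5 cover every species at survey cost 5 + 7 = 12.
Any cover uses at least 2 transects; among all covering selections none totals below 12.
Greedy by coverage-per-survey cost would pick L2, L1, L5 for 14 — worse than the optimum 12.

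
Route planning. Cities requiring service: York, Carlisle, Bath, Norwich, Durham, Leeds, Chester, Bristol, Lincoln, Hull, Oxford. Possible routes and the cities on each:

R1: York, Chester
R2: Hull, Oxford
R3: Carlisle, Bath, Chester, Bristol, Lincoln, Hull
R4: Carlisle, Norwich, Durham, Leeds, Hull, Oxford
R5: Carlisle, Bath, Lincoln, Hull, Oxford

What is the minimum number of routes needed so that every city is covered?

R1, R3, R4 together cover {York, Carlisle, Bath, Norwich, Durham, Leeds, Chester, Bristol, Lincoln, Hull, Oxford} — every city.
No 2 of the 5 routes cover everything (all 10 pairs fall short), so 3 is minimum.

3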